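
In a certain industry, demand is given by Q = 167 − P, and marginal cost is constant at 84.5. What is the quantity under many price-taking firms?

Inverting demand: P = 167 − Q.
Perfect competition: P = MC = 84.5, so 167 − Q = 84.5 and Q = 82.5.

Q = 82.5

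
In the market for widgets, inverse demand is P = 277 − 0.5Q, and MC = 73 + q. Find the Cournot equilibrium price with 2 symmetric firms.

In a 2-firm Cournot equilibrium, symmetry and the first-order condition give q = (277 − 73)/(2.5) = 81.6. So Q = 163.2 and P = 195.4.

P = 195.4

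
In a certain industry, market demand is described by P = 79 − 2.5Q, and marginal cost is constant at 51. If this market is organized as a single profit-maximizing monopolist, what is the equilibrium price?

P = 65

A monopolist chooses Q where MR = MC. MR = 79 − 5Q; setting this equal to 51 gives Q = 5.6 and P = 65.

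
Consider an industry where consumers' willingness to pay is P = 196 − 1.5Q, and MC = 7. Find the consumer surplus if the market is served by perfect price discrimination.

A perfectly discriminating monopolist sells every unit with P(Q) ≥ MC(Q), so output equals the competitive quantity Q = 126. Each buyer pays their reservation price, so CS = 0 and the firm captures all surplus.
CS = 0.

CS = 0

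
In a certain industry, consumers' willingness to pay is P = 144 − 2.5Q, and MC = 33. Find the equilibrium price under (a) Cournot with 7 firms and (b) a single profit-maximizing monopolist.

Cournot: P = 46.875; Monopoly: P = 88.5

Cournot with 7 identical firms: the symmetric best-response condition is 144 − 20q = 33. Each firm produces q = 5.55, total output Q = 38.85, price P = 46.875.
A monopolist chooses Q where MR = MC. MR = 144 − 5Q; setting this equal to 33 gives Q = 22.2 and P = 88.5.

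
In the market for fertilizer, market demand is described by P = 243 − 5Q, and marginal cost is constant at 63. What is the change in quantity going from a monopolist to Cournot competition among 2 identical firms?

Quantity rises by 6

Monopoly sets MR = MC: 243 − 10Q = 63 ⇒ Q = 18, P = 243 − 5·18 = 153.
Cournot with 2 identical firms: the symmetric best-response condition is 243 − 15q = 63. Each firm produces q = 12, total output Q = 24, price P = 123.
Change in quantity: 24 − 18 = 6.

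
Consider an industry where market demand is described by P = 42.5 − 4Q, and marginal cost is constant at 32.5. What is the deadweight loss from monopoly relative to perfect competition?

Under competition P = MC = 32.5, so Q = (42.5 − 32.5)/4 = 2.5.
A monopolist chooses Q where MR = MC. MR = 42.5 − 8Q; setting this equal to 32.5 gives Q = 1.25 and P = 37.5.
DWL is the triangle between Q = 1.25 and Q = 2.5: ½·(2.5 − 1.25)·(37.5 − 32.5) = 3.125.

DWL = 3.125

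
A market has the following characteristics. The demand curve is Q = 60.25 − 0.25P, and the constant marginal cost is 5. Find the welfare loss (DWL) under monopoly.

DWL = 1740.5

Inverting demand: P = 241 − 4Q.
Under competition P = MC = 5, so Q = (241 − 5)/4 = 59.
The monopolist equates marginal revenue to marginal cost: 241 − 8Q = 5, so Q = 29.5. From demand, P = 123.
DWL is the triangle between Q = 29.5 and Q = 59: ½·(59 − 29.5)·(123 − 5) = 1740.5.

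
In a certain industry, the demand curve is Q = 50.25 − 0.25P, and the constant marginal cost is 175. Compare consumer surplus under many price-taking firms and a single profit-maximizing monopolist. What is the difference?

Inverting demand: P = 201 − 4Q.
Under competition P = MC = 175, so Q = (201 − 175)/4 = 6.5.
CS = ½·(201 − 175)·6.5 = 84.5.
A monopolist chooses Q where MR = MC. MR = 201 − 8Q; setting this equal to 175 gives Q = 3.25 and P = 188.
CS = ½·(201 − 188)·3.25 = 21.125.
Change in consumer surplus: 21.125 − 84.5 = −63.375.

CS falls by 63.375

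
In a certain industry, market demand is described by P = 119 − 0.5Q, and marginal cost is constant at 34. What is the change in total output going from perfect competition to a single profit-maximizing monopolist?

Total output falls by 85

Under competition P = MC = 34, so Q = (119 − 34)/0.5 = 170.
A monopolist chooses Q where MR = MC. MR = 119 − Q; setting this equal to 34 gives Q = 85 and P = 76.5.
Change in total output: 85 − 170 = −85.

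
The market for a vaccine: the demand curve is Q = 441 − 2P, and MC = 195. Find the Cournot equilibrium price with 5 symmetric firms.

Inverting demand: P = 220.5 − 0.5Q.
With 5 symmetric Cournot firms, each firm's FOC gives 220.5 − 3q = 195, so q = 8.5, Q = 5·8.5 = 42.5, and P = 199.25.

P = 199.25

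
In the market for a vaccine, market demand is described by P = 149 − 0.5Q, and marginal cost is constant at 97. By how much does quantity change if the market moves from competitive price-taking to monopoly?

Competitive firms price at marginal cost: P = 97, giving Q = 104.
A monopolist chooses Q where MR = MC. MR = 149 − Q; setting this equal to 97 gives Q = 52 and P = 123.
Change in quantity: 52 − 104 = −52.

Q falls by 52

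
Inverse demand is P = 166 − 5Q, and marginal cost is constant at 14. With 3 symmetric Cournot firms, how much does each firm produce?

In a 3-firm Cournot equilibrium, symmetry and the first-order condition give q = (166 − 14)/(20) = 7.6. So Q = 22.8 and P = 52.

q_i = 7.6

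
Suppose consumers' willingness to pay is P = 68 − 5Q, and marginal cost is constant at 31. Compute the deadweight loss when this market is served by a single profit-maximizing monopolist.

Competitive firms price at marginal cost: P = 31, giving Q = 7.4.
The monopolist equates marginal revenue to marginal cost: 68 − 10Q = 31, so Q = 3.7. From demand, P = 49.5.
DWL is the triangle between Q = 3.7 and Q = 7.4: ½·(7.4 − 3.7)·(49.5 − 31) = 34.225.

DWL = 34.225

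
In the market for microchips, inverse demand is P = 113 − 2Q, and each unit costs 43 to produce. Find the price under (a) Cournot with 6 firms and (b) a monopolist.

In a 6-firm Cournot equilibrium, symmetry and the first-order condition give q = (113 − 43)/(14) = 5. So Q = 30 and P = 53.
Monopoly sets MR = MC: 113 − 4Q = 43 ⇒ Q = 17.5, P = 113 − 2·17.5 = 78.

Cournot: P = 53; Monopoly: P = 78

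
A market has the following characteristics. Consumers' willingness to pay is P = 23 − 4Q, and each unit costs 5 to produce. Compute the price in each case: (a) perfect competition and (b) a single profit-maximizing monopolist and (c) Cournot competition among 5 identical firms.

Competitive firms price at marginal cost: P = 5, giving Q = 4.5.
The monopolist equates marginal revenue to marginal cost: 23 − 8Q = 5, so Q = 2.25. From demand, P = 14.
Cournot with 5 identical firms: the symmetric best-response condition is 23 − 24q = 5. Each firm produces q = 0.75, total output Q = 3.75, price P = 8.

Competition: P = 5; Monopoly: P = 14; Cournot: P = 8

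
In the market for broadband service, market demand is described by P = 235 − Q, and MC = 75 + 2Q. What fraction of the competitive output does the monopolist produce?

A monopolist chooses Q where MR = MC. MR = 235 − 2Q; setting this equal to 75 + 2Q gives Q = 40 and P = 195.
Under competition P = MC: 235 − Q = 75 + 2Q ⇒ Q = 160/3, P = 545/3.
Ratio Q_m/Q_c = 40/(160/3) = 0.75.

Q_m/Q_c = 0.75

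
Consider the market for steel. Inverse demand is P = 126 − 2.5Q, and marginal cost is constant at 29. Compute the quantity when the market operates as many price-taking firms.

Competitive firms price at marginal cost: P = 29, giving Q = 38.8.

Q = 38.8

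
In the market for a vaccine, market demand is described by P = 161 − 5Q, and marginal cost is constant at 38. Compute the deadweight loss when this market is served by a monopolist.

DWL = 378.225

Competitive firms price at marginal cost: P = 38, giving Q = 24.6.
The monopolist equates marginal revenue to marginal cost: 161 − 10Q = 38, so Q = 12.3. From demand, P = 99.5.
DWL is the triangle between Q = 12.3 and Q = 24.6: ½·(24.6 − 12.3)·(99.5 − 38) = 378.225.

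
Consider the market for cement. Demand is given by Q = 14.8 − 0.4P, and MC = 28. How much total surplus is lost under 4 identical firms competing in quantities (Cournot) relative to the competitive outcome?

DWL = 0.648

Inverting demand: P = 37 − 2.5Q.
Under competition P = MC = 28, so Q = (37 − 28)/2.5 = 3.6.
Cournot with 4 identical firms: the symmetric best-response condition is 37 − 12.5q = 28. Each firm produces q = 0.72, total output Q = 2.88, price P = 29.8.
DWL is the triangle between Q = 2.88 and Q = 3.6: ½·(3.6 − 2.88)·(29.8 − 28) = 0.648.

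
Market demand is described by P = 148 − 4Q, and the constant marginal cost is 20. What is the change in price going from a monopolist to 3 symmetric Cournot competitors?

The monopolist equates marginal revenue to marginal cost: 148 − 8Q = 20, so Q = 16. From demand, P = 84.
Cournot with 3 identical firms: the symmetric best-response condition is 148 − 16q = 20. Each firm produces q = 8, total output Q = 24, price P = 52.
Change in price: 52 − 84 = −32.

P falls by 32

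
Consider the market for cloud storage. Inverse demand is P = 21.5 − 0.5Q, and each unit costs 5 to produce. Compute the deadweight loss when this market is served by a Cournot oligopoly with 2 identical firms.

DWL = 30.25

Perfect competition: P = MC = 5, so 21.5 − 0.5Q = 5 and Q = 33.
In a 2-firm Cournot equilibrium, symmetry and the first-order condition give q = (21.5 − 5)/(1.5) = 11. So Q = 22 and P = 10.5.
DWL is the triangle between Q = 22 and Q = 33: ½·(33 − 22)·(10.5 − 5) = 30.25.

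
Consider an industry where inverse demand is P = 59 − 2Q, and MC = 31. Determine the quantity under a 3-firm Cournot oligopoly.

Cournot with 3 identical firms: the symmetric best-response condition is 59 − 8q = 31. Each firm produces q = 3.5, total output Q = 10.5, price P = 38.

Q = 10.5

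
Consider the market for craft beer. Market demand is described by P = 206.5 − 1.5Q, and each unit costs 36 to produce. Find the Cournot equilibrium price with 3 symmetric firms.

P = 78.625

With 3 symmetric Cournot firms, each firm's FOC gives 206.5 − 6q = 36, so q = 341/12, Q = 3·341/12 = 85.25, and P = 78.625.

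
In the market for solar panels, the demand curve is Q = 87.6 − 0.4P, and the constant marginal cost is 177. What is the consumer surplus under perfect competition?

CS = 352.8

Inverting demand: P = 219 − 2.5Q.
Perfect competition: P = MC = 177, so 219 − 2.5Q = 177 and Q = 16.8.
CS = ½·(219 − 177)·16.8 = 352.8.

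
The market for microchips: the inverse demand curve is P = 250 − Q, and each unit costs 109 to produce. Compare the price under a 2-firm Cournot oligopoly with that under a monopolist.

Cournot with 2 identical firms: the symmetric best-response condition is 250 − 3q = 109. Each firm produces q = 47, total output Q = 94, price P = 156.
Monopoly sets MR = MC: 250 − 2Q = 109 ⇒ Q = 70.5, P = 250 − 70.5 = 179.5.

Cournot: P = 156; Monopoly: P = 179.5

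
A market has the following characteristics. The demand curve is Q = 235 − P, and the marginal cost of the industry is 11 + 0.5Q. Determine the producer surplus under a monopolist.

PS = 10035.2

Inverting demand: P = 235 − Q.
A monopolist chooses Q where MR = MC. MR = 235 − 2Q; setting this equal to 11 + 0.5Q gives Q = 89.6 and P = 145.4.
PS = P·Q − VC(Q) = 145.4·89.6 − (11·89.6 + ½·0.5·89.6²) = 10035.2.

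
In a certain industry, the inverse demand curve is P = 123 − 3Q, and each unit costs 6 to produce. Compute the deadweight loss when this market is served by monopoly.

DWL = 570.375

Perfect competition: P = MC = 6, so 123 − 3Q = 6 and Q = 39.
A monopolist chooses Q where MR = MC. MR = 123 − 6Q; setting this equal to 6 gives Q = 19.5 and P = 64.5.
DWL is the triangle between Q = 19.5 and Q = 39: ½·(39 − 19.5)·(64.5 − 6) = 570.375.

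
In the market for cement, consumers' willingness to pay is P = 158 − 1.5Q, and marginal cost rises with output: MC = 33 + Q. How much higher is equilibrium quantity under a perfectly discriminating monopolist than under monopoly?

Monopoly sets MR = MC: 158 − 3Q = 33 + Q ⇒ Q = 31.25, P = 158 − 1.5·31.25 = 111.125.
Under first-degree price discrimination the firm charges each unit its demand price and produces up to where P = MC, i.e. Q = 50. Consumer surplus is zero; producer surplus equals total surplus.
Change in equilibrium quantity: 50 − 31.25 = 18.75.

Q rises by 18.75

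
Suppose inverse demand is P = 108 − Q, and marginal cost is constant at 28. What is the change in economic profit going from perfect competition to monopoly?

Perfect competition: P = MC = 28, so 108 − Q = 28 and Q = 80.
Profit = (28 − 28)·80 = 0.
Monopoly sets MR = MC: 108 − 2Q = 28 ⇒ Q = 40, P = 108 − 40 = 68.
Profit = (68 − 28)·40 = 1600.
Change in economic profit: 1600 − 0 = 1600.

π rises by 1600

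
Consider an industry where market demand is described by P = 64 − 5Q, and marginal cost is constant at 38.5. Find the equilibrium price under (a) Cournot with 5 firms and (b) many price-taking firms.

Cournot: P = 42.75; Competition: P = 38.5

Cournot with 5 identical firms: the symmetric best-response condition is 64 − 30q = 38.5. Each firm produces q = 0.85, total output Q = 4.25, price P = 42.75.
Perfect competition: P = MC = 38.5, so 64 − 5Q = 38.5 and Q = 5.1.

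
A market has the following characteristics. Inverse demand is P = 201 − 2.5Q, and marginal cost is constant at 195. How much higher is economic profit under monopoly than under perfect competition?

Economic profit rises by 3.6

Under competition P = MC = 195, so Q = (201 − 195)/2.5 = 2.4.
Profit = (195 − 195)·2.4 = 0.
Monopoly sets MR = MC: 201 − 5Q = 195 ⇒ Q = 1.2, P = 201 − 2.5·1.2 = 198.
Profit = (198 − 195)·1.2 = 3.6.
Change in economic profit: 3.6 − 0 = 3.6.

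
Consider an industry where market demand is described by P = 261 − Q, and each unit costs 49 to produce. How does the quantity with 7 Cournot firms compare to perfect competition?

In a 7-firm Cournot equilibrium, symmetry and the first-order condition give q = (261 − 49)/(8) = 26.5. So Q = 185.5 and P = 75.5.
Competitive firms price at marginal cost: P = 49, giving Q = 212.

Cournot: Q = 185.5; Competition: Q = 212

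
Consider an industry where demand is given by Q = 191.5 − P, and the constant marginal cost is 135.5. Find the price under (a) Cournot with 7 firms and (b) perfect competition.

Inverting demand: P = 191.5 − Q.
Cournot with 7 identical firms: the symmetric best-response condition is 191.5 − 8q = 135.5. Each firm produces q = 7, total output Q = 49, price P = 142.5.
Competitive firms price at marginal cost: P = 135.5, giving Q = 56.

Cournot: P = 142.5; Competition: P = 135.5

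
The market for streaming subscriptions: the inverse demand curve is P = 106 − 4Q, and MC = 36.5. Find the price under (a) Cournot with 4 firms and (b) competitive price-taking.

Cournot: P = 50.4; Competition: P = 36.5

With 4 symmetric Cournot firms, each firm's FOC gives 106 − 20q = 36.5, so q = 3.475, Q = 4·3.475 = 13.9, and P = 50.4.
Perfect competition: P = MC = 36.5, so 106 − 4Q = 36.5 and Q = 17.375.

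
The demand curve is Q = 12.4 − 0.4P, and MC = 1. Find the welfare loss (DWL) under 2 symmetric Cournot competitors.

DWL = 20

Inverting demand: P = 31 − 2.5Q.
Competitive firms price at marginal cost: P = 1, giving Q = 12.
Cournot with 2 identical firms: the symmetric best-response condition is 31 − 7.5q = 1. Each firm produces q = 4, total output Q = 8, price P = 11.
DWL is the triangle between Q = 8 and Q = 12: ½·(12 − 8)·(11 − 1) = 20.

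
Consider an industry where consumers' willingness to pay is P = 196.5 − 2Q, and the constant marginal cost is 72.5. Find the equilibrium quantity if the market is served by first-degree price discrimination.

With perfect price discrimination, output is the efficient level Q = 62 (where demand meets MC), but every buyer pays their willingness to pay: CS = 0 and PS = total surplus.

Q = 62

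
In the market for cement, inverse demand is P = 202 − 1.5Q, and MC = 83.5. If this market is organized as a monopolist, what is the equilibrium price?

The monopolist equates marginal revenue to marginal cost: 202 − 3Q = 83.5, so Q = 39.5. From demand, P = 142.75.

P = 142.75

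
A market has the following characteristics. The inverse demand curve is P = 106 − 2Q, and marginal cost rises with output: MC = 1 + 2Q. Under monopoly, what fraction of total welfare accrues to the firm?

The monopolist equates marginal revenue to marginal cost: 106 − 4Q = 1 + 2Q, so Q = 17.5. From demand, P = 71.
CS = ½·(106 − 71)·17.5 = 306.25.
PS = P·Q − VC(Q) = 71·17.5 − (1·17.5 + ½·2·17.5²) = 918.75.
Share captured = PS/TS = 918.75/1225 = 0.75.

PS/TS = 0.75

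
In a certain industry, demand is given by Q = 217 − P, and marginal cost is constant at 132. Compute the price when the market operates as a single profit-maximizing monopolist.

Inverting demand: P = 217 − Q.
The monopolist equates marginal revenue to marginal cost: 217 − 2Q = 132, so Q = 42.5. From demand, P = 174.5.

P = 174.5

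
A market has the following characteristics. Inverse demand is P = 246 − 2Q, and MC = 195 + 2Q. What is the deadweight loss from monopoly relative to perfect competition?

DWL = 36.125

Under competition P = MC: 246 − 2Q = 195 + 2Q ⇒ Q = 12.75, P = 220.5.
A monopolist chooses Q where MR = MC. MR = 246 − 4Q; setting this equal to 195 + 2Q gives Q = 8.5 and P = 229.
CS = ½·(246 − 220.5)·12.75 = 2601/16; PS = (220.5·12.75 − 195·12.75 − ½·2·12.75²) = 2601/16; TS = 325.125.
CS = ½·(246 − 229)·8.5 = 72.25; PS = (229·8.5 − 195·8.5 − ½·2·8.5²) = 216.75; TS = 289.
DWL = 325.125 − 289 = 36.125.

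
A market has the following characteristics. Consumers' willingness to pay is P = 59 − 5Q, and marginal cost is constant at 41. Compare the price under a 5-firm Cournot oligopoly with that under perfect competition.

With 5 symmetric Cournot firms, each firm's FOC gives 59 − 30q = 41, so q = 0.6, Q = 5·0.6 = 3, and P = 44.
Perfect competition: P = MC = 41, so 59 − 5Q = 41 and Q = 3.6.

Cournot: P = 44; Competition: P = 41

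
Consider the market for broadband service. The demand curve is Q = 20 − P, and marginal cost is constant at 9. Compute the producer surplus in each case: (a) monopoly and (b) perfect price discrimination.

Inverting demand: P = 20 − Q.
A monopolist chooses Q where MR = MC. MR = 20 − 2Q; setting this equal to 9 gives Q = 5.5 and P = 14.5.
PS = (14.5 − 9)·5.5 = 30.25.
A perfectly discriminating monopolist sells every unit with P(Q) ≥ MC(Q), so output equals the competitive quantity Q = 11. Each buyer pays their reservation price, so CS = 0 and the firm captures all surplus.
PS = ½·(20 − 9)·11 = 60.5.

Monopoly: PS = 30.25; Perfect PD: PS = 60.5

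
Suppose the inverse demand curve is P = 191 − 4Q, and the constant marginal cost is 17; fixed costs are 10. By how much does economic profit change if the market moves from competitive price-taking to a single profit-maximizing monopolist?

Under competition P = MC = 17, so Q = (191 − 17)/4 = 43.5.
Profit = (17 − 17)·43.5 − 10 = −10.
Monopoly sets MR = MC: 191 − 8Q = 17 ⇒ Q = 21.75, P = 191 − 4·21.75 = 104.
Profit = (104 − 17)·21.75 − 10 = 1882.25.
Change in economic profit: 1882.25 − −10 = 1892.25.

π rises by 1892.25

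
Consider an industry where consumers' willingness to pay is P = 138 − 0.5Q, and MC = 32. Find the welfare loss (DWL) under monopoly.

Perfect competition: P = MC = 32, so 138 − 0.5Q = 32 and Q = 212.
Monopoly sets MR = MC: 138 − Q = 32 ⇒ Q = 106, P = 138 − 0.5·106 = 85.
DWL is the triangle between Q = 106 and Q = 212: ½·(212 − 106)·(85 − 32) = 2809.

DWL = 2809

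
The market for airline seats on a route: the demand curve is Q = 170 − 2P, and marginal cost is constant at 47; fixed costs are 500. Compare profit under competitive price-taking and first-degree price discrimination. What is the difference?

Inverting demand: P = 85 − 0.5Q.
Perfect competition: P = MC = 47, so 85 − 0.5Q = 47 and Q = 76.
Profit = (47 − 47)·76 − 500 = −500.
With perfect price discrimination, output is the efficient level Q = 76 (where demand meets MC), but every buyer pays their willingness to pay: CS = 0 and PS = total surplus.
PS equals the full surplus area, 1444. Profit = 1444 − 500 = 944.
Change in profit: 944 − −500 = 1444.

Profit rises by 1444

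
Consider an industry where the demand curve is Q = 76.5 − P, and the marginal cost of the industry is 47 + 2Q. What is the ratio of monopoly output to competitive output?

Q_m/Q_c = 0.75

Inverting demand: P = 76.5 − Q.
A monopolist chooses Q where MR = MC. MR = 76.5 − 2Q; setting this equal to 47 + 2Q gives Q = 7.375 and P = 69.125.
Competitive equilibrium sets price equal to marginal cost: 76.5 − Q = 47 + 2Q, so Q = 59/6 and P = 200/3.
Ratio Q_m/Q_c = 7.375/(59/6) = 0.75.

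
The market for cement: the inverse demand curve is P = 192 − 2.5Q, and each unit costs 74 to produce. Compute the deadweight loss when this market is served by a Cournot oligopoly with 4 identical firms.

Under competition P = MC = 74, so Q = (192 − 74)/2.5 = 47.2.
In a 4-firm Cournot equilibrium, symmetry and the first-order condition give q = (192 − 74)/(12.5) = 9.44. So Q = 37.76 and P = 97.6.
DWL is the triangle between Q = 37.76 and Q = 47.2: ½·(47.2 − 37.76)·(97.6 − 74) = 111.392.

DWL = 111.392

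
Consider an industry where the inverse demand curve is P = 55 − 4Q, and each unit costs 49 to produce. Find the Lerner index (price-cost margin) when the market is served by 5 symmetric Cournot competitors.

In a 5-firm Cournot equilibrium, symmetry and the first-order condition give q = (55 − 49)/(24) = 0.25. So Q = 1.25 and P = 50.
Lerner index = (P − MC)/P = (50 − 49)/50 = 0.02.

Lerner index = 0.02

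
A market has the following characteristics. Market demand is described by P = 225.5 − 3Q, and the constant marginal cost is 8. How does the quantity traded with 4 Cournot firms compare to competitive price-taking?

In a 4-firm Cournot equilibrium, symmetry and the first-order condition give q = (225.5 − 8)/(15) = 14.5. So Q = 58 and P = 51.5.
Under competition P = MC = 8, so Q = (225.5 − 8)/3 = 72.5.

Cournot: Q = 58; Competition: Q = 72.5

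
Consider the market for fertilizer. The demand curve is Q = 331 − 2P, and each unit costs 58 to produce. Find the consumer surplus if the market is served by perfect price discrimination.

Inverting demand: P = 165.5 − 0.5Q.
With perfect price discrimination, output is the efficient level Q = 215 (where demand meets MC), but every buyer pays their willingness to pay: CS = 0 and PS = total surplus.
CS = 0.

CS = 0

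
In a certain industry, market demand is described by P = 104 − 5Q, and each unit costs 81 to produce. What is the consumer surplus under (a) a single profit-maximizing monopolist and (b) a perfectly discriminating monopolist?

The monopolist equates marginal revenue to marginal cost: 104 − 10Q = 81, so Q = 2.3. From demand, P = 92.5.
CS = ½·(104 − 92.5)·2.3 = 13.225.
With perfect price discrimination, output is the efficient level Q = 4.6 (where demand meets MC), but every buyer pays their willingness to pay: CS = 0 and PS = total surplus.
CS = 0.

Monopoly: CS = 13.225; Perfect PD: CS = 0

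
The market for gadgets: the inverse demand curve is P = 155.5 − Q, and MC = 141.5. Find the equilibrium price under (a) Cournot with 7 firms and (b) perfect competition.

Cournot: P = 143.25; Competition: P = 141.5

With 7 symmetric Cournot firms, each firm's FOC gives 155.5 − 8q = 141.5, so q = 1.75, Q = 7·1.75 = 12.25, and P = 143.25.
Perfect competition: P = MC = 141.5, so 155.5 − Q = 141.5 and Q = 14.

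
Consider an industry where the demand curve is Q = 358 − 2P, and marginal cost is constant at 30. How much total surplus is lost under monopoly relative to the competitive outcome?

Inverting demand: P = 179 − 0.5Q.
Perfect competition: P = MC = 30, so 179 − 0.5Q = 30 and Q = 298.
A monopolist chooses Q where MR = MC. MR = 179 − Q; setting this equal to 30 gives Q = 149 and P = 104.5.
DWL is the triangle between Q = 149 and Q = 298: ½·(298 − 149)·(104.5 − 30) = 5550.25.

DWL = 5550.25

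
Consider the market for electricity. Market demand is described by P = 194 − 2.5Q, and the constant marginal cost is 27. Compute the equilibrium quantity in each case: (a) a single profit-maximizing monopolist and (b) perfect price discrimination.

Monopoly sets MR = MC: 194 − 5Q = 27 ⇒ Q = 33.4, P = 194 − 2.5·33.4 = 110.5.
A perfectly discriminating monopolist sells every unit with P(Q) ≥ MC(Q), so output equals the competitive quantity Q = 66.8. Each buyer pays their reservation price, so CS = 0 and the firm captures all surplus.

Monopoly: Q = 33.4; Perfect PD: Q = 66.8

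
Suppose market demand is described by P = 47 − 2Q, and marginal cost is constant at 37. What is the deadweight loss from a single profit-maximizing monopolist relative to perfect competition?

Perfect competition: P = MC = 37, so 47 − 2Q = 37 and Q = 5.
The monopolist equates marginal revenue to marginal cost: 47 − 4Q = 37, so Q = 2.5. From demand, P = 42.
DWL is the triangle between Q = 2.5 and Q = 5: ½·(5 − 2.5)·(42 − 37) = 6.25.

DWL = 6.25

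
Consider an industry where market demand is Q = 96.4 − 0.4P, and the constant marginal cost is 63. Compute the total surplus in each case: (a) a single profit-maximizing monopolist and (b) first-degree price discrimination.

Monopoly: TS = 4752.6; Perfect PD: TS = 6336.8

Inverting demand: P = 241 − 2.5Q.
Monopoly sets MR = MC: 241 − 5Q = 63 ⇒ Q = 35.6, P = 241 − 2.5·35.6 = 152.
CS = ½·(241 − 152)·35.6 = 1584.2; PS = (152 − 63)·35.6 = 3168.4; TS = 4752.6.
With perfect price discrimination, output is the efficient level Q = 71.2 (where demand meets MC), but every buyer pays their willingness to pay: CS = 0 and PS = total surplus.
TS = 6336.8 (equal to competitive TS).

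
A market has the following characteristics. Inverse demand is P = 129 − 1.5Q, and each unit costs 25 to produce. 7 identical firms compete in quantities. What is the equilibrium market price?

P = 38

In a 7-firm Cournot equilibrium, symmetry and the first-order condition give q = (129 − 25)/(12) = 26/3. So Q = 182/3 and P = 38.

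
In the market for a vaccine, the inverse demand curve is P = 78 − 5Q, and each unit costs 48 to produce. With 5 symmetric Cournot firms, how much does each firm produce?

In a 5-firm Cournot equilibrium, symmetry and the first-order condition give q = (78 − 48)/(30) = 1. So Q = 5 and P = 53.

q_i = 1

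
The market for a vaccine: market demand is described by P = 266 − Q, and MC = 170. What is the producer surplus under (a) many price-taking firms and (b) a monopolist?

Under competition P = MC = 170, so Q = (266 − 170)/1 = 96.
PS = (170 − 170)·96 = 0.
Monopoly sets MR = MC: 266 − 2Q = 170 ⇒ Q = 48, P = 266 − 48 = 218.
PS = (218 − 170)·48 = 2304.

Competition: PS = 0; Monopoly: PS = 2304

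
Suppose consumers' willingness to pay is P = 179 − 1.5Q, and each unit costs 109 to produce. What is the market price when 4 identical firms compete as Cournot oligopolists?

Cournot with 4 identical firms: the symmetric best-response condition is 179 − 7.5q = 109. Each firm produces q = 28/3, total output Q = 112/3, price P = 123.

P = 123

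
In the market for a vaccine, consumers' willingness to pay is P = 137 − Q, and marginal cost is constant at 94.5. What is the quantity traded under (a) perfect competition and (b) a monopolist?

Competition: Q = 42.5; Monopoly: Q = 21.25

Perfect competition: P = MC = 94.5, so 137 − Q = 94.5 and Q = 42.5.
The monopolist equates marginal revenue to marginal cost: 137 − 2Q = 94.5, so Q = 21.25. From demand, P = 115.75.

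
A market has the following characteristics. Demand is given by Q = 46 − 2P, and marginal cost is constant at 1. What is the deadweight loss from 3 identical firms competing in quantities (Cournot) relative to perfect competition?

Inverting demand: P = 23 − 0.5Q.
Perfect competition: P = MC = 1, so 23 − 0.5Q = 1 and Q = 44.
Cournot with 3 identical firms: the symmetric best-response condition is 23 − 2q = 1. Each firm produces q = 11, total output Q = 33, price P = 6.5.
DWL is the triangle between Q = 33 and Q = 44: ½·(44 − 33)·(6.5 − 1) = 30.25.

DWL = 30.25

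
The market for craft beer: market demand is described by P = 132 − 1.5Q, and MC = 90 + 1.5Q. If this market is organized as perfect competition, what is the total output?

Q = 14

Under competition P = MC: 132 − 1.5Q = 90 + 1.5Q ⇒ Q = 14, P = 111.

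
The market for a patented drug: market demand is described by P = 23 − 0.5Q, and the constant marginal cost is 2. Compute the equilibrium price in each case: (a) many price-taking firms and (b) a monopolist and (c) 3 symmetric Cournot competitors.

Competition: P = 2; Monopoly: P = 12.5; Cournot: P = 7.25

Under competition P = MC = 2, so Q = (23 − 2)/0.5 = 42.
Monopoly sets MR = MC: 23 − Q = 2 ⇒ Q = 21, P = 23 − 0.5·21 = 12.5.
With 3 symmetric Cournot firms, each firm's FOC gives 23 − 2q = 2, so q = 10.5, Q = 3·10.5 = 31.5, and P = 7.25.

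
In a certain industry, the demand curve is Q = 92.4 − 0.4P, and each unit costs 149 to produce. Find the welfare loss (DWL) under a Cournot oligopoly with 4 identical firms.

Inverting demand: P = 231 − 2.5Q.
Under competition P = MC = 149, so Q = (231 − 149)/2.5 = 32.8.
Cournot with 4 identical firms: the symmetric best-response condition is 231 − 12.5q = 149. Each firm produces q = 6.56, total output Q = 26.24, price P = 165.4.
DWL is the triangle between Q = 26.24 and Q = 32.8: ½·(32.8 − 26.24)·(165.4 − 149) = 53.792.

DWL = 53.792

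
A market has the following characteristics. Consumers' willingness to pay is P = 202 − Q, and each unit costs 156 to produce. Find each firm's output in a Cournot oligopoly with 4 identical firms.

q_i = 9.2

With 4 symmetric Cournot firms, each firm's FOC gives 202 − 5q = 156, so q = 9.2, Q = 4·9.2 = 36.8, and P = 165.2.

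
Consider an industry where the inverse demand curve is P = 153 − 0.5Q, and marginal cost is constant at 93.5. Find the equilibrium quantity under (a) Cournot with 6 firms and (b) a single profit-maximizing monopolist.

In a 6-firm Cournot equilibrium, symmetry and the first-order condition give q = (153 − 93.5)/(3.5) = 17. So Q = 102 and P = 102.
A monopolist chooses Q where MR = MC. MR = 153 − Q; setting this equal to 93.5 gives Q = 59.5 and P = 123.25.

Cournot: Q = 102; Monopoly: Q = 59.5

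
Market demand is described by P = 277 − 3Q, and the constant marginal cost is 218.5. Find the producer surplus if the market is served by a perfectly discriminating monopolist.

PS = 570.375

With perfect price discrimination, output is the efficient level Q = 19.5 (where demand meets MC), but every buyer pays their willingness to pay: CS = 0 and PS = total surplus.
PS = ½·(277 − 218.5)·19.5 = 570.375.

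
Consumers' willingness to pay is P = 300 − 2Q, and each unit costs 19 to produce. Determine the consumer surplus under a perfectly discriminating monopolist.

With perfect price discrimination, output is the efficient level Q = 140.5 (where demand meets MC), but every buyer pays their willingness to pay: CS = 0 and PS = total surplus.
CS = 0.

CS = 0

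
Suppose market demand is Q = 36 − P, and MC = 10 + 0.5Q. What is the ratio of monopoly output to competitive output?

Inverting demand: P = 36 − Q.
The monopolist equates marginal revenue to marginal cost: 36 − 2Q = 10 + 0.5Q, so Q = 10.4. From demand, P = 25.6.
Competitive equilibrium sets price equal to marginal cost: 36 − Q = 10 + 0.5Q, so Q = 52/3 and P = 56/3.
Ratio Q_m/Q_c = 10.4/(52/3) = 0.6.

Q_m/Q_c = 0.6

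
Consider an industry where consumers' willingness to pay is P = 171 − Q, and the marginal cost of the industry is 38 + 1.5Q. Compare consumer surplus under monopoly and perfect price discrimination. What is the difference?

A monopolist chooses Q where MR = MC. MR = 171 − 2Q; setting this equal to 38 + 1.5Q gives Q = 38 and P = 133.
CS = ½·(171 − 133)·38 = 722.
With perfect price discrimination, output is the efficient level Q = 53.2 (where demand meets MC), but every buyer pays their willingness to pay: CS = 0 and PS = total surplus.
CS = 0.
Change in consumer surplus: 0 − 722 = −722.

Consumer surplus falls by 722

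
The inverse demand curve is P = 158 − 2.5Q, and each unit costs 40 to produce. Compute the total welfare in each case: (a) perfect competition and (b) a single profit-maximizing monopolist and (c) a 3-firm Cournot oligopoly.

Under competition P = MC = 40, so Q = (158 − 40)/2.5 = 47.2.
CS = ½·(158 − 40)·47.2 = 2784.8; PS = (40 − 40)·47.2 = 0; TS = 2784.8.
The monopolist equates marginal revenue to marginal cost: 158 − 5Q = 40, so Q = 23.6. From demand, P = 99.
CS = ½·(158 − 99)·23.6 = 696.2; PS = (99 − 40)·23.6 = 1392.4; TS = 2088.6.
With 3 symmetric Cournot firms, each firm's FOC gives 158 − 10q = 40, so q = 11.8, Q = 3·11.8 = 35.4, and P = 69.5.
CS = ½·(158 − 69.5)·35.4 = 1566.45; PS = (69.5 − 40)·35.4 = 1044.3; TS = 2610.75.

Competition: TS = 2784.8; Monopoly: TS = 2088.6; Cournot: TS = 2610.75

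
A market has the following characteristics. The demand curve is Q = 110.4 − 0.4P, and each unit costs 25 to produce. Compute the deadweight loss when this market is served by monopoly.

Inverting demand: P = 276 − 2.5Q.
Competitive firms price at marginal cost: P = 25, giving Q = 100.4.
A monopolist chooses Q where MR = MC. MR = 276 − 5Q; setting this equal to 25 gives Q = 50.2 and P = 150.5.
DWL is the triangle between Q = 50.2 and Q = 100.4: ½·(100.4 − 50.2)·(150.5 − 25) = 3150.05.

DWL = 3150.05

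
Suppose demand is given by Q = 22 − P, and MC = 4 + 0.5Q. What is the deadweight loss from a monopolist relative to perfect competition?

Inverting demand: P = 22 − Q.
Competitive equilibrium sets price equal to marginal cost: 22 − Q = 4 + 0.5Q, so Q = 12 and P = 10.
A monopolist chooses Q where MR = MC. MR = 22 − 2Q; setting this equal to 4 + 0.5Q gives Q = 7.2 and P = 14.8.
CS = ½·(22 − 10)·12 = 72; PS = (10·12 − 4·12 − ½·0.5·12²) = 36; TS = 108.
CS = ½·(22 − 14.8)·7.2 = 25.92; PS = (14.8·7.2 − 4·7.2 − ½·0.5·7.2²) = 64.8; TS = 90.72.
DWL = 108 − 90.72 = 17.28.

DWL = 17.28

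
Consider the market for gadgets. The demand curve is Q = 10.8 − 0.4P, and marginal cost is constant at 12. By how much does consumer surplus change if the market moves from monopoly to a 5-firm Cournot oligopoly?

Inverting demand: P = 27 − 2.5Q.
Monopoly sets MR = MC: 27 − 5Q = 12 ⇒ Q = 3, P = 27 − 2.5·3 = 19.5.
CS = ½·(27 − 19.5)·3 = 11.25.
In a 5-firm Cournot equilibrium, symmetry and the first-order condition give q = (27 − 12)/(15) = 1. So Q = 5 and P = 14.5.
CS = ½·(27 − 14.5)·5 = 31.25.
Change in consumer surplus: 31.25 − 11.25 = 20.

CS rises by 20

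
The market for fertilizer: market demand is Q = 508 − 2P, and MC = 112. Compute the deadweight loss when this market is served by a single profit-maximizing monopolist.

DWL = 5041

Inverting demand: P = 254 − 0.5Q.
Perfect competition: P = MC = 112, so 254 − 0.5Q = 112 and Q = 284.
The monopolist equates marginal revenue to marginal cost: 254 − Q = 112, so Q = 142. From demand, P = 183.
DWL is the triangle between Q = 142 and Q = 284: ½·(284 − 142)·(183 − 112) = 5041.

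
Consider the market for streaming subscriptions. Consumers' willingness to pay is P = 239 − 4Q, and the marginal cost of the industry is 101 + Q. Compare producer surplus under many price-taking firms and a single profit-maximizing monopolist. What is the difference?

PS rises by 677.12

Competitive equilibrium sets price equal to marginal cost: 239 − 4Q = 101 + Q, so Q = 27.6 and P = 128.6.
PS = P·Q − VC(Q) = 128.6·27.6 − (101·27.6 + ½·1·27.6²) = 380.88.
A monopolist chooses Q where MR = MC. MR = 239 − 8Q; setting this equal to 101 + Q gives Q = 46/3 and P = 533/3.
PS = P·Q − VC(Q) = 533/3·46/3 − (101·46/3 + ½·1·(46/3)²) = 1058.
Change in producer surplus: 1058 − 380.88 = 677.12.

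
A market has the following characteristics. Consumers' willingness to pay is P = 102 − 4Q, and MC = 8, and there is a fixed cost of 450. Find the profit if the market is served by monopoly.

Profit = 102.25

The monopolist equates marginal revenue to marginal cost: 102 − 8Q = 8, so Q = 11.75. From demand, P = 55.
Profit = (55 − 8)·11.75 − 450 = 102.25.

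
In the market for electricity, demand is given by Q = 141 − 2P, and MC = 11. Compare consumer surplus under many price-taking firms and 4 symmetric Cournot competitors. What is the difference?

Inverting demand: P = 70.5 − 0.5Q.
Perfect competition: P = MC = 11, so 70.5 − 0.5Q = 11 and Q = 119.
CS = ½·(70.5 − 11)·119 = 3540.25.
With 4 symmetric Cournot firms, each firm's FOC gives 70.5 − 2.5q = 11, so q = 23.8, Q = 4·23.8 = 95.2, and P = 22.9.
CS = ½·(70.5 − 22.9)·95.2 = 2265.76.
Change in consumer surplus: 2265.76 − 3540.25 = −1274.49.

CS falls by 1274.49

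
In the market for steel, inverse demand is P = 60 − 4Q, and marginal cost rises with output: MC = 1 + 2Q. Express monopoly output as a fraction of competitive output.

Monopoly sets MR = MC: 60 − 8Q = 1 + 2Q ⇒ Q = 5.9, P = 60 − 4·5.9 = 36.4.
Under competition P = MC: 60 − 4Q = 1 + 2Q ⇒ Q = 59/6, P = 62/3.
Ratio Q_m/Q_c = 5.9/(59/6) = 0.6.

Q_m/Q_c = 0.6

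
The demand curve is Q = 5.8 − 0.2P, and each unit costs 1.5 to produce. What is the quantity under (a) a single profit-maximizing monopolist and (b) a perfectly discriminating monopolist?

Monopoly: Q = 2.75; Perfect PD: Q = 5.5

Inverting demand: P = 29 − 5Q.
Monopoly sets MR = MC: 29 − 10Q = 1.5 ⇒ Q = 2.75, P = 29 − 5·2.75 = 15.25.
With perfect price discrimination, output is the efficient level Q = 5.5 (where demand meets MC), but every buyer pays their willingness to pay: CS = 0 and PS = total surplus.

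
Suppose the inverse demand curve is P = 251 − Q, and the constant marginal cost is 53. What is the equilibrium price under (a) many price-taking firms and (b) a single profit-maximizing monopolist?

Competition: P = 53; Monopoly: P = 152

Under competition P = MC = 53, so Q = (251 − 53)/1 = 198.
The monopolist equates marginal revenue to marginal cost: 251 − 2Q = 53, so Q = 99. From demand, P = 152.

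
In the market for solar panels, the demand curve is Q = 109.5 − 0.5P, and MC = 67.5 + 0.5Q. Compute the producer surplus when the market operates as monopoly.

Inverting demand: P = 219 − 2Q.
Monopoly sets MR = MC: 219 − 4Q = 67.5 + 0.5Q ⇒ Q = 101/3, P = 219 − 2·101/3 = 455/3.
PS = P·Q − VC(Q) = 455/3·101/3 − (67.5·101/3 + ½·0.5·(101/3)²) = 2550.25.

PS = 2550.25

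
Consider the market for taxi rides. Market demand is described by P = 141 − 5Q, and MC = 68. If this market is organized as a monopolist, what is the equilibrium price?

P = 104.5

The monopolist equates marginal revenue to marginal cost: 141 − 10Q = 68, so Q = 7.3. From demand, P = 104.5.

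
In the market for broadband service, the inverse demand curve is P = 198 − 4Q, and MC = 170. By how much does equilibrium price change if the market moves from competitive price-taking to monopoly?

Competitive firms price at marginal cost: P = 170, giving Q = 7.
A monopolist chooses Q where MR = MC. MR = 198 − 8Q; setting this equal to 170 gives Q = 3.5 and P = 184.
Change in equilibrium price: 184 − 170 = 14.

Equilibrium price rises by 14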